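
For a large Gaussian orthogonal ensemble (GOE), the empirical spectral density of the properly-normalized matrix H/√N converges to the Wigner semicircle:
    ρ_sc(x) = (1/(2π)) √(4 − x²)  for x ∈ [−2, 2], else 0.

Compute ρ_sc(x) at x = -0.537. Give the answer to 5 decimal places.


ρ_sc(x) = (1/(2π)) √(4 − x²). With x = -0.537:
  4 − x² = 4 − (-0.537)² = 4 − 0.288369 = 3.711631.
  √(4 − x²) = 1.926559.
  1/(2π) = 0.159155.
  ρ_sc(-0.537) = 0.159155 · 1.926559 = 0.306621.

Rounded to 5 decimal places: ρ_sc(-0.537) ≈ 0.30662.


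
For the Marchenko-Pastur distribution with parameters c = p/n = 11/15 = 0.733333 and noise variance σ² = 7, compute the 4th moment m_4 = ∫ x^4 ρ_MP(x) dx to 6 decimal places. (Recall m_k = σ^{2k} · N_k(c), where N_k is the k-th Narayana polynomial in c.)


E[X⁴] = σ⁸ (1 + 6c + 6c² + c³) (fourth MP moment). With σ² = 7 (so σ⁸ = 2401) and c = 11/15 = 0.733333: E[X⁴] = 2401 · (1 + 6·0.733333 + 6·(0.733333)² + (0.733333)³) = 2401 · 9.021037.

So E[X^4] = 21659.509926.


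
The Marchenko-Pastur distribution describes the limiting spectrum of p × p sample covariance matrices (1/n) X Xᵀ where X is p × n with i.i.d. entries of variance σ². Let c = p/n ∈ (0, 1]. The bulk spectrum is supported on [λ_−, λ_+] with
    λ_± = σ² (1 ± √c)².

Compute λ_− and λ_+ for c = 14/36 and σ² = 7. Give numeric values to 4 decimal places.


c = 14/36 = 0.388889; √c = 0.623610.
λ_− = σ² (1 − √c)² = 7 · (1 − 0.623610)² = 7 · (0.376390)² = 0.991688.
λ_+ = σ² (1 + √c)² = 7 · (1 + 0.623610)² = 7 · (1.623610)² = 18.452756.

Rounded to 4 decimal places: λ_− ≈ 0.9917, λ_+ ≈ 18.4528.


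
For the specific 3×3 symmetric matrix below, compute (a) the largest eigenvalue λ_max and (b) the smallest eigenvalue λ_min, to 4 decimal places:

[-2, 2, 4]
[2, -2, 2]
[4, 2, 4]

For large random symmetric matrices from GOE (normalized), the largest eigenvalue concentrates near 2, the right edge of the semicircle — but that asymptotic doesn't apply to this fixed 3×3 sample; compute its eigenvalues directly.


Since M is real symmetric, all three eigenvalues are real; they are the roots of det(λI − M) = λ³ − (tr M) λ² + s λ − det M, where s is the sum of the principal 2×2 minors.
tr M = -2 + (-2) + 4 = 0.
s = ((-2)·(-2) − 2²) + ((-2)·4 − 4²) + ((-2)·4 − 2²) = 0 + (-24) + (-12) = -36.
det M (expand along row 1) = (-2)·(-12) − 2·0 + 4·12 = 72.
Characteristic polynomial: λ³ − 36λ − 72 = 0.
Substitute λ = y + (tr M)/3 = y + 0.000000 to remove the quadratic term: y³ + p·y + q = 0 with p = s − (tr M)²/3 = -36.000000 and q = −2(tr M)³/27 + (tr M)·s/3 − det M = -72.000000.
Three real roots ⇒ use the trigonometric (Viète) form: r = 2√(−p/3) = 6.928203, φ = arccos(3q/(p·r)) = arccos(0.866025) = 0.523599 rad.
y_k = r·cos(φ/3 − 2πk/3) for k = 0, 1, 2 gives y = 6.822948, -2.369585, -4.453363.
λ_k = y_k + 0.000000 gives λ = 6.8229, -2.3696, -4.4534 (check: the sum is 0.0000 = tr M).

Hence λ_max = 6.8229 and λ_min = -4.4534.


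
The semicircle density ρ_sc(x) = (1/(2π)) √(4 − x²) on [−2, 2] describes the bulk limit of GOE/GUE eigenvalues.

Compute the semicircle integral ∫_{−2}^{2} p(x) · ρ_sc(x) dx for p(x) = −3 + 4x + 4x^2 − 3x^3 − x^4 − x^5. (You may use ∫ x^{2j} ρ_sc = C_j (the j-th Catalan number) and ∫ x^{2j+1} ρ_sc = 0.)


Write p(x) = Σ a_i x^i, split into monomials and integrate each against ρ_sc separately.
Using ∫ x^{2j} ρ_sc = C_j = (1/(j+1)) C(2j, j) (Catalan numbers) and ∫ x^{2j+1} ρ_sc = 0 (odd monomials vanish by symmetry):
  i = 0 (even): a_0 · C_{0} = -3 · 1 = -3
  i = 1 (odd): ∫ x^1 ρ_sc = 0 (vanishes)
  i = 2 (even): a_2 · C_{1} = 4 · 1 = 4
  i = 3 (odd): ∫ x^3 ρ_sc = 0 (vanishes)
  i = 4 (even): a_4 · C_{2} = -1 · 2 = -2
  i = 5 (odd): ∫ x^5 ρ_sc = 0 (vanishes)

Summing the contributions: ∫_{−2}^{2} p(x) ρ_sc(x) dx = (-3) + 4 + (-2) = -1.


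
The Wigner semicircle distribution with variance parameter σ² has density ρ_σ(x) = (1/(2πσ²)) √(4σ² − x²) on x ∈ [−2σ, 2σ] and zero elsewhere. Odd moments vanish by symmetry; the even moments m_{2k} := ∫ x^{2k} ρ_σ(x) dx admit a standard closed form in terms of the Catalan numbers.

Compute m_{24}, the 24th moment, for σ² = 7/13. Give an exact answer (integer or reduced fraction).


By the scaled semicircle moment identity, m_{2k} = σ^{2k} · C_k with k = 12.
C_12 = (1/(k+1)) · C(2k, k) = (1/13) · C(24, 12) = (1/13) · 2704156 = 208012.
σ^{2k} = (σ²)^k = (7/13)^12 = 13841287201/23298085122481.

Therefore m_{24} = σ^{24} · C_12 = (13841287201/23298085122481) · 208012 = 2879153833254412/23298085122481.


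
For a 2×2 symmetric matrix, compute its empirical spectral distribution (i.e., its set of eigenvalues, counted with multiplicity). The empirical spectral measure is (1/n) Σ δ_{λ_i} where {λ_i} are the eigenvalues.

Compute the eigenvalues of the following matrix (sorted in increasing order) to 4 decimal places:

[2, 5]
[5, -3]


Since M is real symmetric, both eigenvalues are real; they are the roots of det(λI − M) = λ² − (tr M) λ + det M.
tr M = 2 + (-3) = -1.
det M = 2·(-3) − 5² = -6 − 25 = -31.
Characteristic polynomial: λ² + λ − 31 = 0.
Discriminant Δ = (tr M)² − 4·det M = 1 − (-124) = 125; √Δ = 11.180340.
λ = (tr M ± √Δ)/2 = (-1 ± 11.180340)/2, giving (tr M − √Δ)/2 = -6.0902 and (tr M + √Δ)/2 = 5.0902.

Eigenvalues sorted in increasing order: [-6.0902, 5.0902].


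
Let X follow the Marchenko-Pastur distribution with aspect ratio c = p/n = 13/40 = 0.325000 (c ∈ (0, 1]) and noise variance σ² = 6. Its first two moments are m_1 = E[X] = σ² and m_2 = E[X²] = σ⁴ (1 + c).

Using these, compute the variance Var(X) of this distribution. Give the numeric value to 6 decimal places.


m_1 = E[X] = σ² = 6, so m_1² = 36.
m_2 = E[X²] = σ⁴ (1 + c) = 36 · (1 + 0.325000) = 36 · 1.325000 = 47.700000.
(Note m_2 − m_1² simplifies to c · σ⁴ = 0.325000 · 36.)

Var(X) = m_2 − m_1² = 47.700000 − 36 = 11.700000.


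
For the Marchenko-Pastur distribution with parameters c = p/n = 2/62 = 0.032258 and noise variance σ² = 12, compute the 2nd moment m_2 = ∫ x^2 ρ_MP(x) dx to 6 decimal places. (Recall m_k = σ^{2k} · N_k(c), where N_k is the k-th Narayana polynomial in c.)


E[X²] = σ⁴ (1 + c) (second MP moment). With σ² = 12 (so σ⁴ = 144) and c = 2/62 = 0.032258: E[X²] = 144 · (1 + 0.032258) = 144 · 1.032258.

So E[X^2] = 148.645161.


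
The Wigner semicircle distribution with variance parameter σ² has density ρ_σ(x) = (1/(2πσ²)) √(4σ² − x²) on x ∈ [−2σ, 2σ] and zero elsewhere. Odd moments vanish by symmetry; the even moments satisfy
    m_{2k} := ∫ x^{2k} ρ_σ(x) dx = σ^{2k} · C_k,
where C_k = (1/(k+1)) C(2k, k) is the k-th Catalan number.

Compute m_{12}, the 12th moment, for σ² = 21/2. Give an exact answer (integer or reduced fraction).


By the scaled semicircle moment identity, m_{2k} = σ^{2k} · C_k with k = 6.
C_6 = (1/(k+1)) · C(2k, k) = (1/7) · C(12, 6) = (1/7) · 924 = 132.
σ^{2k} = (σ²)^k = (21/2)^6 = 85766121/64.

Therefore m_{12} = σ^{12} · C_6 = (85766121/64) · 132 = 2830281993/16.


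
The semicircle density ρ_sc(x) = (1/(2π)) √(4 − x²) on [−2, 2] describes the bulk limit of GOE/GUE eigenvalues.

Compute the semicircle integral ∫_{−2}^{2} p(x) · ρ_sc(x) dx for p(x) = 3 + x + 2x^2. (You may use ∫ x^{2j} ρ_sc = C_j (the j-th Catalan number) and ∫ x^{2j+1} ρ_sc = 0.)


Write p(x) = Σ a_i x^i, split into monomials and integrate each against ρ_sc separately.
Using ∫ x^{2j} ρ_sc = C_j = (1/(j+1)) C(2j, j) (Catalan numbers) and ∫ x^{2j+1} ρ_sc = 0 (odd monomials vanish by symmetry):
  i = 0 (even): a_0 · C_{0} = 3 · 1 = 3
  i = 1 (odd): ∫ x^1 ρ_sc = 0 (vanishes)
  i = 2 (even): a_2 · C_{1} = 2 · 1 = 2

Summing the contributions: ∫_{−2}^{2} p(x) ρ_sc(x) dx = 3 + 2 = 5.


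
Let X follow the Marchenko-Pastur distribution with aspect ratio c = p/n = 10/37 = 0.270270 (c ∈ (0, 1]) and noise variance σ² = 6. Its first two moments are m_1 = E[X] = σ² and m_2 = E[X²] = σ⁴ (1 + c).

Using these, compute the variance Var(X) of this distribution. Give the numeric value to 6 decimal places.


m_1 = E[X] = σ² = 6, so m_1² = 36.
m_2 = E[X²] = σ⁴ (1 + c) = 36 · (1 + 0.270270) = 36 · 1.270270 = 45.729730.
(Note m_2 − m_1² simplifies to c · σ⁴ = 0.270270 · 36.)

Var(X) = m_2 − m_1² = 45.729730 − 36 = 9.729730.


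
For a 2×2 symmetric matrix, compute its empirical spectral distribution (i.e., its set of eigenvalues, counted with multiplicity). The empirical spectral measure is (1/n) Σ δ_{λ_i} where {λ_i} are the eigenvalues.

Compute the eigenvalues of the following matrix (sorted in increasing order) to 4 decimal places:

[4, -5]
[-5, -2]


Since M is real symmetric, both eigenvalues are real; they are the roots of det(λI − M) = λ² − (tr M) λ + det M.
tr M = 4 + (-2) = 2.
det M = 4·(-2) − (-5)² = -8 − 25 = -33.
Characteristic polynomial: λ² − 2λ − 33 = 0.
Discriminant Δ = (tr M)² − 4·det M = 4 − (-132) = 136; √Δ = 11.661904.
λ = (tr M ± √Δ)/2 = (2 ± 11.661904)/2, giving (tr M − √Δ)/2 = -4.8310 and (tr M + √Δ)/2 = 6.8310.

Eigenvalues sorted in increasing order: [-4.8310, 6.8310].


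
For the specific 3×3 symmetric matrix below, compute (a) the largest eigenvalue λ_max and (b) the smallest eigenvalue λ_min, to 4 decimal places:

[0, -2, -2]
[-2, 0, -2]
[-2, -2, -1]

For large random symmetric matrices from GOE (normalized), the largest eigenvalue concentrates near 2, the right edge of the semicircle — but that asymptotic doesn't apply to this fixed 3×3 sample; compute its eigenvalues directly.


Since M is real symmetric, all three eigenvalues are real; they are the roots of det(λI − M) = λ³ − (tr M) λ² + s λ − det M, where s is the sum of the principal 2×2 minors.
tr M = 0 + 0 + (-1) = -1.
s = (0·0 − (-2)²) + (0·(-1) − (-2)²) + (0·(-1) − (-2)²) = -4 + (-4) + (-4) = -12.
det M (expand along row 1) = 0·(-4) − (-2)·(-2) + (-2)·4 = -12.
Characteristic polynomial: λ³ + λ² − 12λ + 12 = 0.
Substitute λ = y + (tr M)/3 = y − 0.333333 to remove the quadratic term: y³ + p·y + q = 0 with p = s − (tr M)²/3 = -12.333333 and q = −2(tr M)³/27 + (tr M)·s/3 − det M = 16.074074.
Three real roots ⇒ use the trigonometric (Viète) form: r = 2√(−p/3) = 4.055175, φ = arccos(3q/(p·r)) = arccos(-0.964178) = 2.873123 rad.
y_k = r·cos(φ/3 − 2πk/3) for k = 0, 1, 2 gives y = 2.333333, 1.705615, -4.038948.
λ_k = y_k − 0.333333 gives λ = 2.0000, 1.3723, -4.3723 (check: the sum is -1.0000 = tr M).

Hence λ_max = 2.0000 and λ_min = -4.3723.


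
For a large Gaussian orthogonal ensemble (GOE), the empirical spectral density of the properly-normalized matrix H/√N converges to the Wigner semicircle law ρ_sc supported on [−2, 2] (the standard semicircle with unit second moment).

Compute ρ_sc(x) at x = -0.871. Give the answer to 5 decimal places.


ρ_sc(x) = (1/(2π)) √(4 − x²). With x = -0.871:
  4 − x² = 4 − (-0.871)² = 4 − 0.758641 = 3.241359.
  √(4 − x²) = 1.800377.
  1/(2π) = 0.159155.
  ρ_sc(-0.871) = 0.159155 · 1.800377 = 0.286539.

Rounded to 5 decimal places: ρ_sc(-0.871) ≈ 0.28654.


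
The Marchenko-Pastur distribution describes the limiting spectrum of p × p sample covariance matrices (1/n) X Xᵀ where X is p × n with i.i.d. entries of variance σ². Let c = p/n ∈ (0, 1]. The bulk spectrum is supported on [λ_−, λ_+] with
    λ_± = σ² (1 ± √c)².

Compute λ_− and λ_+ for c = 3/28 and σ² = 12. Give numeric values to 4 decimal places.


c = 3/28 = 0.107143; √c = 0.327327.
λ_− = σ² (1 − √c)² = 12 · (1 − 0.327327)² = 12 · (0.672673)² = 5.429870.
λ_+ = σ² (1 + √c)² = 12 · (1 + 0.327327)² = 12 · (1.327327)² = 21.141558.

Rounded to 4 decimal places: λ_− ≈ 5.4299, λ_+ ≈ 21.1416.


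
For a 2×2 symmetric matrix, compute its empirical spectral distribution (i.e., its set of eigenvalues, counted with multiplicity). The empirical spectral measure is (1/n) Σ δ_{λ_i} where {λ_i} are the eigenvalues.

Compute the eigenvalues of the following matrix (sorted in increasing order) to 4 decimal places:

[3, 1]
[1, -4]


Since M is real symmetric, both eigenvalues are real; they are the roots of det(λI − M) = λ² − (tr M) λ + det M.
tr M = 3 + (-4) = -1.
det M = 3·(-4) − 1² = -12 − 1 = -13.
Characteristic polynomial: λ² + λ − 13 = 0.
Discriminant Δ = (tr M)² − 4·det M = 1 − (-52) = 53; √Δ = 7.280110.
λ = (tr M ± √Δ)/2 = (-1 ± 7.280110)/2, giving (tr M − √Δ)/2 = -4.1401 and (tr M + √Δ)/2 = 3.1401.

Eigenvalues sorted in increasing order: [-4.1401, 3.1401].


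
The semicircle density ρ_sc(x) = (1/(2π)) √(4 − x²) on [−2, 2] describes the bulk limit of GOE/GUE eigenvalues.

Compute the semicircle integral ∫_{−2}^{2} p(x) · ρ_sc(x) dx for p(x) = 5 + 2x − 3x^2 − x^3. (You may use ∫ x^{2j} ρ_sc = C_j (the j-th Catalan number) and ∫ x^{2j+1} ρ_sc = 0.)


Write p(x) = Σ a_i x^i, split into monomials and integrate each against ρ_sc separately.
Using ∫ x^{2j} ρ_sc = C_j = (1/(j+1)) C(2j, j) (Catalan numbers) and ∫ x^{2j+1} ρ_sc = 0 (odd monomials vanish by symmetry):
  i = 0 (even): a_0 · C_{0} = 5 · 1 = 5
  i = 1 (odd): ∫ x^1 ρ_sc = 0 (vanishes)
  i = 2 (even): a_2 · C_{1} = -3 · 1 = -3
  i = 3 (odd): ∫ x^3 ρ_sc = 0 (vanishes)

Summing the contributions: ∫_{−2}^{2} p(x) ρ_sc(x) dx = 5 + (-3) = 2.


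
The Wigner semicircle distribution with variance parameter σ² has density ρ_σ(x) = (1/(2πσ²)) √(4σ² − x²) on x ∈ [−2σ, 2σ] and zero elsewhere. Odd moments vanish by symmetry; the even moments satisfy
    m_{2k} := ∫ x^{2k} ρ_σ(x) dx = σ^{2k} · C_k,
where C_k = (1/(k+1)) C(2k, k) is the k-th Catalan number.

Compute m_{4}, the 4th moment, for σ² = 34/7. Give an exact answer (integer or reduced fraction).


By the scaled semicircle moment identity, m_{2k} = σ^{2k} · C_k with k = 2.
C_2 = (1/(k+1)) · C(2k, k) = (1/3) · C(4, 2) = (1/3) · 6 = 2.
σ^{2k} = (σ²)^k = (34/7)^2 = 1156/49.

Therefore m_{4} = σ^{4} · C_2 = (1156/49) · 2 = 2312/49.


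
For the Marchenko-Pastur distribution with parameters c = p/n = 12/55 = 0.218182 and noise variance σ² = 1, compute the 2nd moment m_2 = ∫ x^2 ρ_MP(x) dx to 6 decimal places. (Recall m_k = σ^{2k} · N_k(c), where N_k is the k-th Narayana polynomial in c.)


E[X²] = σ⁴ (1 + c) (second MP moment). With σ² = 1 (so σ⁴ = 1) and c = 12/55 = 0.218182: E[X²] = 1 · (1 + 0.218182) = 1 · 1.218182.

So E[X^2] = 1.218182.


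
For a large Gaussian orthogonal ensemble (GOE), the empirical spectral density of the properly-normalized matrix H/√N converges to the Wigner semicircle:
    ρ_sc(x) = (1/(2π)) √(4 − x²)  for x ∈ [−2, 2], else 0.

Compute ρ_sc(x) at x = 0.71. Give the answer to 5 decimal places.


ρ_sc(x) = (1/(2π)) √(4 − x²). With x = 0.71:
  4 − x² = 4 − (0.71)² = 4 − 0.504100 = 3.495900.
  √(4 − x²) = 1.869733.
  1/(2π) = 0.159155.
  ρ_sc(0.71) = 0.159155 · 1.869733 = 0.297577.

Rounded to 5 decimal places: ρ_sc(0.71) ≈ 0.29758.


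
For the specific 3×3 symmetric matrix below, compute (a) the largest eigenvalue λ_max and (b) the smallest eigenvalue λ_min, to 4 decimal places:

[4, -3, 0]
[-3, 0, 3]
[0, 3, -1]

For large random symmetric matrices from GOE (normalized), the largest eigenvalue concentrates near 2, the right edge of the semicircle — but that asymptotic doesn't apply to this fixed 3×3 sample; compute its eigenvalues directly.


Since M is real symmetric, all three eigenvalues are real; they are the roots of det(λI − M) = λ³ − (tr M) λ² + s λ − det M, where s is the sum of the principal 2×2 minors.
tr M = 4 + 0 + (-1) = 3.
s = (4·0 − (-3)²) + (4·(-1) − 0²) + (0·(-1) − 3²) = -9 + (-4) + (-9) = -22.
det M (expand along row 1) = 4·(-9) − (-3)·3 + 0·(-9) = -27.
Characteristic polynomial: λ³ − 3λ² − 22λ + 27 = 0.
Substitute λ = y + (tr M)/3 = y + 1.000000 to remove the quadratic term: y³ + p·y + q = 0 with p = s − (tr M)²/3 = -25.000000 and q = −2(tr M)³/27 + (tr M)·s/3 − det M = 3.000000.
Three real roots ⇒ use the trigonometric (Viète) form: r = 2√(−p/3) = 5.773503, φ = arccos(3q/(p·r)) = arccos(-0.062354) = 1.633191 rad.
y_k = r·cos(φ/3 − 2πk/3) for k = 0, 1, 2 gives y = 4.938884, 0.120069, -5.058953.
λ_k = y_k + 1.000000 gives λ = 5.9389, 1.1201, -4.0590 (check: the sum is 3.0000 = tr M).

Hence λ_max = 5.9389 and λ_min = -4.0590.


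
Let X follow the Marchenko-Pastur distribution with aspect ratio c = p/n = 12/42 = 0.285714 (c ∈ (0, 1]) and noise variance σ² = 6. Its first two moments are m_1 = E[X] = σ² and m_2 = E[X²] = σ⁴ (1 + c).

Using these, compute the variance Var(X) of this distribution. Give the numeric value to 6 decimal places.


m_1 = E[X] = σ² = 6, so m_1² = 36.
m_2 = E[X²] = σ⁴ (1 + c) = 36 · (1 + 0.285714) = 36 · 1.285714 = 46.285714.
(Note m_2 − m_1² simplifies to c · σ⁴ = 0.285714 · 36.)

Var(X) = m_2 − m_1² = 46.285714 − 36 = 10.285714.


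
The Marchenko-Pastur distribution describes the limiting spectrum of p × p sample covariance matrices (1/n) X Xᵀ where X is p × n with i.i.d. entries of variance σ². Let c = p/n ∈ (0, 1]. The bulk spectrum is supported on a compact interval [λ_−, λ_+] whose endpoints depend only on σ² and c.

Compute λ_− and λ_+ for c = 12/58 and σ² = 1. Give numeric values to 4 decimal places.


c = 12/58 = 0.206897; √c = 0.454859.
λ_− = σ² (1 − √c)² = 1 · (1 − 0.454859)² = 1 · (0.545141)² = 0.297179.
λ_+ = σ² (1 + √c)² = 1 · (1 + 0.454859)² = 1 · (1.454859)² = 2.116614.

Rounded to 4 decimal places: λ_− ≈ 0.2972, λ_+ ≈ 2.1166.


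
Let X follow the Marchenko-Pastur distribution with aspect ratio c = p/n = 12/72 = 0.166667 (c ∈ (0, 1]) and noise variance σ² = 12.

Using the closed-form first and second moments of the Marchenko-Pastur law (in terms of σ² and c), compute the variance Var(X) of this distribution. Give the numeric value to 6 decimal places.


Recall the MP moments m_1 = E[X] = σ² and m_2 = E[X²] = σ⁴ (1 + c).
m_1 = E[X] = σ² = 12, so m_1² = 144.
m_2 = E[X²] = σ⁴ (1 + c) = 144 · (1 + 0.166667) = 144 · 1.166667 = 168.000000.
(Note m_2 − m_1² simplifies to c · σ⁴ = 0.166667 · 144.)

Var(X) = m_2 − m_1² = 168.000000 − 144 = 24.000000.


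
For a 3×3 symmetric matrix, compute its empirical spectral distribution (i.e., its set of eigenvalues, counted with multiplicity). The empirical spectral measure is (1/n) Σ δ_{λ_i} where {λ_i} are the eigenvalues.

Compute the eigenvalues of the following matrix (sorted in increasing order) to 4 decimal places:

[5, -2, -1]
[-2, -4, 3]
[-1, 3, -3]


Since M is real symmetric, all three eigenvalues are real; they are the roots of det(λI − M) = λ³ − (tr M) λ² + s λ − det M, where s is the sum of the principal 2×2 minors.
tr M = 5 + (-4) + (-3) = -2.
s = (5·(-4) − (-2)²) + (5·(-3) − (-1)²) + ((-4)·(-3) − 3²) = -24 + (-16) + 3 = -37.
det M (expand along row 1) = 5·3 − (-2)·9 + (-1)·(-10) = 43.
Characteristic polynomial: λ³ + 2λ² − 37λ − 43 = 0.
Substitute λ = y + (tr M)/3 = y − 0.666667 to remove the quadratic term: y³ + p·y + q = 0 with p = s − (tr M)²/3 = -38.333333 and q = −2(tr M)³/27 + (tr M)·s/3 − det M = -17.740741.
Three real roots ⇒ use the trigonometric (Viète) form: r = 2√(−p/3) = 7.149204, φ = arccos(3q/(p·r)) = arccos(0.194204) = 1.375350 rad.
y_k = r·cos(φ/3 − 2πk/3) for k = 0, 1, 2 gives y = 6.410973, -0.465432, -5.945541.
λ_k = y_k − 0.666667 gives λ = 5.7443, -1.1321, -6.6122 (check: the sum is -2.0000 = tr M).

Eigenvalues sorted in increasing order: [-6.6122, -1.1321, 5.7443].


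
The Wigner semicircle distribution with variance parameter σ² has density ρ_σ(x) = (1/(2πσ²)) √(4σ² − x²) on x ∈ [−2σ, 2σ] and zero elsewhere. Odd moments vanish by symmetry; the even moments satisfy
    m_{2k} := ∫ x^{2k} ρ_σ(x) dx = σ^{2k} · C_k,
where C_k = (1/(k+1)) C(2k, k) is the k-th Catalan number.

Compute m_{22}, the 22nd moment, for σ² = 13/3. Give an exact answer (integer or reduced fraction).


By the scaled semicircle moment identity, m_{2k} = σ^{2k} · C_k with k = 11.
C_11 = (1/(k+1)) · C(2k, k) = (1/12) · C(22, 11) = (1/12) · 705432 = 58786.
σ^{2k} = (σ²)^k = (13/3)^11 = 1792160394037/177147.

Therefore m_{22} = σ^{22} · C_11 = (1792160394037/177147) · 58786 = 105353940923859082/177147.


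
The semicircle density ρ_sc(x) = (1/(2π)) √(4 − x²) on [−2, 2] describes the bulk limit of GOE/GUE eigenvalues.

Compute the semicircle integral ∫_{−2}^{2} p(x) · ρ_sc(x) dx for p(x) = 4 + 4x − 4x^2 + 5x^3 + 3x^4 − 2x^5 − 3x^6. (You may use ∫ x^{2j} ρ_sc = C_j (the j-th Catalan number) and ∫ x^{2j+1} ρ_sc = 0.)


Write p(x) = Σ a_i x^i, split into monomials and integrate each against ρ_sc separately.
Using ∫ x^{2j} ρ_sc = C_j = (1/(j+1)) C(2j, j) (Catalan numbers) and ∫ x^{2j+1} ρ_sc = 0 (odd monomials vanish by symmetry):
  i = 0 (even): a_0 · C_{0} = 4 · 1 = 4
  i = 1 (odd): ∫ x^1 ρ_sc = 0 (vanishes)
  i = 2 (even): a_2 · C_{1} = -4 · 1 = -4
  i = 3 (odd): ∫ x^3 ρ_sc = 0 (vanishes)
  i = 4 (even): a_4 · C_{2} = 3 · 2 = 6
  i = 5 (odd): ∫ x^5 ρ_sc = 0 (vanishes)
  i = 6 (even): a_6 · C_{3} = -3 · 5 = -15

Summing the contributions: ∫_{−2}^{2} p(x) ρ_sc(x) dx = 4 + (-4) + 6 + (-15) = -9.


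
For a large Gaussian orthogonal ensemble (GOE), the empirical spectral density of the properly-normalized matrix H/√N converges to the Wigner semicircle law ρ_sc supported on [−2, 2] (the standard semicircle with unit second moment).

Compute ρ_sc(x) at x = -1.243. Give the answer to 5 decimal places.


ρ_sc(x) = (1/(2π)) √(4 − x²). With x = -1.243:
  4 − x² = 4 − (-1.243)² = 4 − 1.545049 = 2.454951.
  √(4 − x²) = 1.566828.
  1/(2π) = 0.159155.
  ρ_sc(-1.243) = 0.159155 · 1.566828 = 0.249368.

Rounded to 5 decimal places: ρ_sc(-1.243) ≈ 0.24937.


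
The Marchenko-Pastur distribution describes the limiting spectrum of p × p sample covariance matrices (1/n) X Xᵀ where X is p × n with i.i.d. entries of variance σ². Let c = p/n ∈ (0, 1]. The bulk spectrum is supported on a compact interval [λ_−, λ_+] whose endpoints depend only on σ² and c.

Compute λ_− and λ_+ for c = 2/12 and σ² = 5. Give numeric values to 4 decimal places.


c = 2/12 = 0.166667; √c = 0.408248.
λ_− = σ² (1 − √c)² = 5 · (1 − 0.408248)² = 5 · (0.591752)² = 1.750850.
λ_+ = σ² (1 + √c)² = 5 · (1 + 0.408248)² = 5 · (1.408248)² = 9.915816.

Rounded to 4 decimal places: λ_− ≈ 1.7509, λ_+ ≈ 9.9158.


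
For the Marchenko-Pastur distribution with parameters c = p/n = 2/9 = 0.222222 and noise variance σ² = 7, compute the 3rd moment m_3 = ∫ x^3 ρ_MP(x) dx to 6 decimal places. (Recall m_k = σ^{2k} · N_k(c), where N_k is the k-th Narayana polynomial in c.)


E[X³] = σ⁶ (1 + 3c + c²) (third MP moment). With σ² = 7 (so σ⁶ = 343) and c = 2/9 = 0.222222: E[X³] = 343 · (1 + 3·0.222222 + (0.222222)²) = 343 · 1.716049.

So E[X^3] = 588.604938.


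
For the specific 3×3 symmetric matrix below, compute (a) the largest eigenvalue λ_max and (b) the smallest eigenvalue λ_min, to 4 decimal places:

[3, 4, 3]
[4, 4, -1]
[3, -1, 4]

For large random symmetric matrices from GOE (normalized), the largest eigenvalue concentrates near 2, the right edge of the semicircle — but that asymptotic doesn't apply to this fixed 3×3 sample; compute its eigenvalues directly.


Since M is real symmetric, all three eigenvalues are real; they are the roots of det(λI − M) = λ³ − (tr M) λ² + s λ − det M, where s is the sum of the principal 2×2 minors.
tr M = 3 + 4 + 4 = 11.
s = (3·4 − 4²) + (3·4 − 3²) + (4·4 − (-1)²) = -4 + 3 + 15 = 14.
det M (expand along row 1) = 3·15 − 4·19 + 3·(-16) = -79.
Characteristic polynomial: λ³ − 11λ² + 14λ + 79 = 0.
Substitute λ = y + (tr M)/3 = y + 3.666667 to remove the quadratic term: y³ + p·y + q = 0 with p = s − (tr M)²/3 = -26.333333 and q = −2(tr M)³/27 + (tr M)·s/3 − det M = 31.740741.
Three real roots ⇒ use the trigonometric (Viète) form: r = 2√(−p/3) = 5.925463, φ = arccos(3q/(p·r)) = arccos(-0.610253) = 2.227177 rad.
y_k = r·cos(φ/3 − 2πk/3) for k = 0, 1, 2 gives y = 4.366197, 1.286134, -5.652331.
λ_k = y_k + 3.666667 gives λ = 8.0329, 4.9528, -1.9857 (check: the sum is 11.0000 = tr M).

Hence λ_max = 8.0329 and λ_min = -1.9857.


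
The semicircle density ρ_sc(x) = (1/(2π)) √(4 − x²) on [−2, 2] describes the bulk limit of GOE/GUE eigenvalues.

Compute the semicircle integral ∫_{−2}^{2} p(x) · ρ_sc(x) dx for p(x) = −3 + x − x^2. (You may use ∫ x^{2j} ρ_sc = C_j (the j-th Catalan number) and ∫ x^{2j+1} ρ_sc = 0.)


Write p(x) = Σ a_i x^i, split into monomials and integrate each against ρ_sc separately.
Using ∫ x^{2j} ρ_sc = C_j = (1/(j+1)) C(2j, j) (Catalan numbers) and ∫ x^{2j+1} ρ_sc = 0 (odd monomials vanish by symmetry):
  i = 0 (even): a_0 · C_{0} = -3 · 1 = -3
  i = 1 (odd): ∫ x^1 ρ_sc = 0 (vanishes)
  i = 2 (even): a_2 · C_{1} = -1 · 1 = -1

Summing the contributions: ∫_{−2}^{2} p(x) ρ_sc(x) dx = (-3) + (-1) = -4.


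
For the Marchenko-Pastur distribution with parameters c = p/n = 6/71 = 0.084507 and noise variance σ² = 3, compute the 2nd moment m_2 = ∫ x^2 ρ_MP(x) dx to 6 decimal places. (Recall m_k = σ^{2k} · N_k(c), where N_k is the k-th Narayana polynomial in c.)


E[X²] = σ⁴ (1 + c) (second MP moment). With σ² = 3 (so σ⁴ = 9) and c = 6/71 = 0.084507: E[X²] = 9 · (1 + 0.084507) = 9 · 1.084507.

So E[X^2] = 9.760563.


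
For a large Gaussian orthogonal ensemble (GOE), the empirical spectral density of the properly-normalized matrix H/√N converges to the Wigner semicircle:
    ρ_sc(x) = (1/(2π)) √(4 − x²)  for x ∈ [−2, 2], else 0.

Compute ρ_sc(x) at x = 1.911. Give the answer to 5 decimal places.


ρ_sc(x) = (1/(2π)) √(4 − x²). With x = 1.911:
  4 − x² = 4 − (1.911)² = 4 − 3.651921 = 0.348079.
  √(4 − x²) = 0.589982.
  1/(2π) = 0.159155.
  ρ_sc(1.911) = 0.159155 · 0.589982 = 0.093899.

Rounded to 5 decimal places: ρ_sc(1.911) ≈ 0.09390.


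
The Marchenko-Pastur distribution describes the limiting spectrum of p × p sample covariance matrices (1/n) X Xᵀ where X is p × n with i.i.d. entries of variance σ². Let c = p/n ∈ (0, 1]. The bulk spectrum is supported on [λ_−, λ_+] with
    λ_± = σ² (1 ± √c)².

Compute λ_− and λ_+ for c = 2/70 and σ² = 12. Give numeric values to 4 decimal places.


c = 2/70 = 0.028571; √c = 0.169031.
λ_− = σ² (1 − √c)² = 12 · (1 − 0.169031)² = 12 · (0.830969)² = 8.286117.
λ_+ = σ² (1 + √c)² = 12 · (1 + 0.169031)² = 12 · (1.169031)² = 16.399598.

Rounded to 4 decimal places: λ_− ≈ 8.2861, λ_+ ≈ 16.3996.


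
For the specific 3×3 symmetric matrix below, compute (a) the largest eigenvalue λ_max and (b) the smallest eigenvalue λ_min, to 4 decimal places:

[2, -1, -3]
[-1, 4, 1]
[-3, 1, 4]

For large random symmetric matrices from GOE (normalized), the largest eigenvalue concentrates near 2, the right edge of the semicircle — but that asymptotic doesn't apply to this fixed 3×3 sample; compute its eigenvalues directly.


Since M is real symmetric, all three eigenvalues are real; they are the roots of det(λI − M) = λ³ − (tr M) λ² + s λ − det M, where s is the sum of the principal 2×2 minors.
tr M = 2 + 4 + 4 = 10.
s = (2·4 − (-1)²) + (2·4 − (-3)²) + (4·4 − 1²) = 7 + (-1) + 15 = 21.
det M (expand along row 1) = 2·15 − (-1)·(-1) + (-3)·11 = -4.
Characteristic polynomial: λ³ − 10λ² + 21λ + 4 = 0.
Substitute λ = y + (tr M)/3 = y + 3.333333 to remove the quadratic term: y³ + p·y + q = 0 with p = s − (tr M)²/3 = -12.333333 and q = −2(tr M)³/27 + (tr M)·s/3 − det M = -0.074074.
Three real roots ⇒ use the trigonometric (Viète) form: r = 2√(−p/3) = 4.055175, φ = arccos(3q/(p·r)) = arccos(0.004443) = 1.566353 rad.
y_k = r·cos(φ/3 − 2πk/3) for k = 0, 1, 2 gives y = 3.514884, -0.006006, -3.508878.
λ_k = y_k + 3.333333 gives λ = 6.8482, 3.3273, -0.1755 (check: the sum is 10.0000 = tr M).

Hence λ_max = 6.8482 and λ_min = -0.1755.


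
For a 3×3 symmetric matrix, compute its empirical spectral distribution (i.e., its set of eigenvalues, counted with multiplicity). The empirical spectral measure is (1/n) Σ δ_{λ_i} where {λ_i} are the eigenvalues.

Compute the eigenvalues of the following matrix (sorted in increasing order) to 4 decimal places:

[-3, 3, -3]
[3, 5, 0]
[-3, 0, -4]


Since M is real symmetric, all three eigenvalues are real; they are the roots of det(λI − M) = λ³ − (tr M) λ² + s λ − det M, where s is the sum of the principal 2×2 minors.
tr M = -3 + 5 + (-4) = -2.
s = ((-3)·5 − 3²) + ((-3)·(-4) − (-3)²) + (5·(-4) − 0²) = -24 + 3 + (-20) = -41.
det M (expand along row 1) = (-3)·(-20) − 3·(-12) + (-3)·15 = 51.
Characteristic polynomial: λ³ + 2λ² − 41λ − 51 = 0.
Substitute λ = y + (tr M)/3 = y − 0.666667 to remove the quadratic term: y³ + p·y + q = 0 with p = s − (tr M)²/3 = -42.333333 and q = −2(tr M)³/27 + (tr M)·s/3 − det M = -23.074074.
Three real roots ⇒ use the trigonometric (Viète) form: r = 2√(−p/3) = 7.512952, φ = arccos(3q/(p·r)) = arccos(0.217647) = 1.351393 rad.
y_k = r·cos(φ/3 − 2πk/3) for k = 0, 1, 2 gives y = 6.763497, -0.548965, -6.214532.
λ_k = y_k − 0.666667 gives λ = 6.0968, -1.2156, -6.8812 (check: the sum is -2.0000 = tr M).

Eigenvalues sorted in increasing order: [-6.8812, -1.2156, 6.0968].


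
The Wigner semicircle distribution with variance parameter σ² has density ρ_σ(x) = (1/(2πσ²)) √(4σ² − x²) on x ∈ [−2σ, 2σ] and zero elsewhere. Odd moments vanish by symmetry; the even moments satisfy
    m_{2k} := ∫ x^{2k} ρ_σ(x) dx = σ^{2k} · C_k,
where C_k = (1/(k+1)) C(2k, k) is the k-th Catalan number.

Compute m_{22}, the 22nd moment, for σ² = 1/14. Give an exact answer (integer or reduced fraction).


By the scaled semicircle moment identity, m_{2k} = σ^{2k} · C_k with k = 11.
C_11 = (1/(k+1)) · C(2k, k) = (1/12) · C(22, 11) = (1/12) · 705432 = 58786.
σ^{2k} = (σ²)^k = (1/14)^11 = 1/4049565169664.

Therefore m_{22} = σ^{22} · C_11 = (1/4049565169664) · 58786 = 4199/289254654976.


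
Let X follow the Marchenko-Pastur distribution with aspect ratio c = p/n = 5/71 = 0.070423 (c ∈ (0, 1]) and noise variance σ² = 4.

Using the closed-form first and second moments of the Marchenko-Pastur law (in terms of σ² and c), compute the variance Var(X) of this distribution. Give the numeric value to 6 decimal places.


Recall the MP moments m_1 = E[X] = σ² and m_2 = E[X²] = σ⁴ (1 + c).
m_1 = E[X] = σ² = 4, so m_1² = 16.
m_2 = E[X²] = σ⁴ (1 + c) = 16 · (1 + 0.070423) = 16 · 1.070423 = 17.126761.
(Note m_2 − m_1² simplifies to c · σ⁴ = 0.070423 · 16.)

Var(X) = m_2 − m_1² = 17.126761 − 16 = 1.126761.


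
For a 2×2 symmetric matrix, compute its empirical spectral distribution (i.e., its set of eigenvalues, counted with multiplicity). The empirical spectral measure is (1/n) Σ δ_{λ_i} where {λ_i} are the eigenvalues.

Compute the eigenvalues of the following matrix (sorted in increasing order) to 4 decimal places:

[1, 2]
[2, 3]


Since M is real symmetric, both eigenvalues are real; they are the roots of det(λI − M) = λ² − (tr M) λ + det M.
tr M = 1 + 3 = 4.
det M = 1·3 − 2² = 3 − 4 = -1.
Characteristic polynomial: λ² − 4λ − 1 = 0.
Discriminant Δ = (tr M)² − 4·det M = 16 − (-4) = 20; √Δ = 4.472136.
λ = (tr M ± √Δ)/2 = (4 ± 4.472136)/2, giving (tr M − √Δ)/2 = -0.2361 and (tr M + √Δ)/2 = 4.2361.

Eigenvalues sorted in increasing order: [-0.2361, 4.2361].


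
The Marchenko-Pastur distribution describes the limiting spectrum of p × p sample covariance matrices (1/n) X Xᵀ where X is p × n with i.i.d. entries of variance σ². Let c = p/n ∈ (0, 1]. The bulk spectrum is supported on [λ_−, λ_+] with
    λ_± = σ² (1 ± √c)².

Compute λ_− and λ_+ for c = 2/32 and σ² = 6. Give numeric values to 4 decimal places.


c = 2/32 = 0.062500; √c = 0.250000.
λ_− = σ² (1 − √c)² = 6 · (1 − 0.250000)² = 6 · (0.750000)² = 3.375000.
λ_+ = σ² (1 + √c)² = 6 · (1 + 0.250000)² = 6 · (1.250000)² = 9.375000.

Rounded to 4 decimal places: λ_− ≈ 3.3750, λ_+ ≈ 9.3750.


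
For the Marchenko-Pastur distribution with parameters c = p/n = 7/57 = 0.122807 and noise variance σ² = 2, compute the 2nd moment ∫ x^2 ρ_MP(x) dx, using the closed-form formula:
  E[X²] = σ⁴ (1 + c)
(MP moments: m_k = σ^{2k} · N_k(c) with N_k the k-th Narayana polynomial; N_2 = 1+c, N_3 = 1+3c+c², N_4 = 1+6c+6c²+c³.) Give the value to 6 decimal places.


E[X²] = σ⁴ (1 + c) (second MP moment). With σ² = 2 (so σ⁴ = 4) and c = 7/57 = 0.122807: E[X²] = 4 · (1 + 0.122807) = 4 · 1.122807.

So E[X^2] = 4.491228.


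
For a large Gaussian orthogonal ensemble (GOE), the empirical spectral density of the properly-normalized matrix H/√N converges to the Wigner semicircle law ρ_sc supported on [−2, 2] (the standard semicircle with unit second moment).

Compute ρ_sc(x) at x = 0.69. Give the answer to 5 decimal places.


ρ_sc(x) = (1/(2π)) √(4 − x²). With x = 0.69:
  4 − x² = 4 − (0.69)² = 4 − 0.476100 = 3.523900.
  √(4 − x²) = 1.877205.
  1/(2π) = 0.159155.
  ρ_sc(0.69) = 0.159155 · 1.877205 = 0.298767.

Rounded to 5 decimal places: ρ_sc(0.69) ≈ 0.29877.


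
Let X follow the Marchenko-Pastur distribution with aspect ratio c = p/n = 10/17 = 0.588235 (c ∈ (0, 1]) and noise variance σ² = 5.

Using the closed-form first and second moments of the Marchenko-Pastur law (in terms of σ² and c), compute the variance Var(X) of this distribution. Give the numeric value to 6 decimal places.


Recall the MP moments m_1 = E[X] = σ² and m_2 = E[X²] = σ⁴ (1 + c).
m_1 = E[X] = σ² = 5, so m_1² = 25.
m_2 = E[X²] = σ⁴ (1 + c) = 25 · (1 + 0.588235) = 25 · 1.588235 = 39.705882.
(Note m_2 − m_1² simplifies to c · σ⁴ = 0.588235 · 25.)

Var(X) = m_2 − m_1² = 39.705882 − 25 = 14.705882.


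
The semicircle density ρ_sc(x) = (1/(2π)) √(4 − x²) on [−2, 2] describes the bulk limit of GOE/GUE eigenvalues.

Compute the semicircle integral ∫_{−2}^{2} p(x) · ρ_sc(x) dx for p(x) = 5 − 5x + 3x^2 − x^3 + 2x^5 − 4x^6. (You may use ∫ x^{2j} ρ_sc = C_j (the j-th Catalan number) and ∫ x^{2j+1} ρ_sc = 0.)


Write p(x) = Σ a_i x^i, split into monomials and integrate each against ρ_sc separately.
Using ∫ x^{2j} ρ_sc = C_j = (1/(j+1)) C(2j, j) (Catalan numbers) and ∫ x^{2j+1} ρ_sc = 0 (odd monomials vanish by symmetry):
  i = 0 (even): a_0 · C_{0} = 5 · 1 = 5
  i = 1 (odd): ∫ x^1 ρ_sc = 0 (vanishes)
  i = 2 (even): a_2 · C_{1} = 3 · 1 = 3
  i = 3 (odd): ∫ x^3 ρ_sc = 0 (vanishes)
  i = 5 (odd): ∫ x^5 ρ_sc = 0 (vanishes)
  i = 6 (even): a_6 · C_{3} = -4 · 5 = -20

Summing the contributions: ∫_{−2}^{2} p(x) ρ_sc(x) dx = 5 + 3 + (-20) = -12.


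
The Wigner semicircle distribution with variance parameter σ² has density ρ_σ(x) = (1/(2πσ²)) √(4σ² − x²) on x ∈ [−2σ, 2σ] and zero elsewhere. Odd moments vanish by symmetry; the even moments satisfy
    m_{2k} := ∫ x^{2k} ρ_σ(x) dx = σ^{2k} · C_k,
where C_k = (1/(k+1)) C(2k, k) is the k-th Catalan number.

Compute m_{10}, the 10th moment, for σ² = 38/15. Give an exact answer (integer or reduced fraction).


By the scaled semicircle moment identity, m_{2k} = σ^{2k} · C_k with k = 5.
C_5 = (1/(k+1)) · C(2k, k) = (1/6) · C(10, 5) = (1/6) · 252 = 42.
σ^{2k} = (σ²)^k = (38/15)^5 = 79235168/759375.

Therefore m_{10} = σ^{10} · C_5 = (79235168/759375) · 42 = 1109292352/253125.


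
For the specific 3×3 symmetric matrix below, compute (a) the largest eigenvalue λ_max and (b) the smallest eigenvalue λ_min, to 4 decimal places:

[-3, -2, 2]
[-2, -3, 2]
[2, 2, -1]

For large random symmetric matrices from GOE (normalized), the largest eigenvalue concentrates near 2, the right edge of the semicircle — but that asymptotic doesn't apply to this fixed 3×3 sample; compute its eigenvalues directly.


Since M is real symmetric, all three eigenvalues are real; they are the roots of det(λI − M) = λ³ − (tr M) λ² + s λ − det M, where s is the sum of the principal 2×2 minors.
tr M = -3 + (-3) + (-1) = -7.
s = ((-3)·(-3) − (-2)²) + ((-3)·(-1) − 2²) + ((-3)·(-1) − 2²) = 5 + (-1) + (-1) = 3.
det M (expand along row 1) = (-3)·(-1) − (-2)·(-2) + 2·2 = 3.
Characteristic polynomial: λ³ + 7λ² + 3λ − 3 = 0.
Substitute λ = y + (tr M)/3 = y − 2.333333 to remove the quadratic term: y³ + p·y + q = 0 with p = s − (tr M)²/3 = -13.333333 and q = −2(tr M)³/27 + (tr M)·s/3 − det M = 15.407407.
Three real roots ⇒ use the trigonometric (Viète) form: r = 2√(−p/3) = 4.216370, φ = arccos(3q/(p·r)) = arccos(-0.822192) = 2.536048 rad.
y_k = r·cos(φ/3 − 2πk/3) for k = 0, 1, 2 gives y = 2.797435, 1.333333, -4.130768.
λ_k = y_k − 2.333333 gives λ = 0.4641, -1.0000, -6.4641 (check: the sum is -7.0000 = tr M).

Hence λ_max = 0.4641 and λ_min = -6.4641.


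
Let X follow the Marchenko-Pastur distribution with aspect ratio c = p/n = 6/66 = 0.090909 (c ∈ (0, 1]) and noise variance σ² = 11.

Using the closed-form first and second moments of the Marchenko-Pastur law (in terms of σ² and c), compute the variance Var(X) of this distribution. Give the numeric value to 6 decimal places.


Recall the MP moments m_1 = E[X] = σ² and m_2 = E[X²] = σ⁴ (1 + c).
m_1 = E[X] = σ² = 11, so m_1² = 121.
m_2 = E[X²] = σ⁴ (1 + c) = 121 · (1 + 0.090909) = 121 · 1.090909 = 132.000000.
(Note m_2 − m_1² simplifies to c · σ⁴ = 0.090909 · 121.)

Var(X) = m_2 − m_1² = 132.000000 − 121 = 11.000000.


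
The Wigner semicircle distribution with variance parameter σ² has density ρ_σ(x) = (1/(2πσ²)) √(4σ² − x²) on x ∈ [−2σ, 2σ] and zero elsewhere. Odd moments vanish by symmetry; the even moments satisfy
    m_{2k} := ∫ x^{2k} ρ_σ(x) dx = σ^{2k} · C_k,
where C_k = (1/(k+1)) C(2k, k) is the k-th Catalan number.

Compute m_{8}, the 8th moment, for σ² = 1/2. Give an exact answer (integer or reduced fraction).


By the scaled semicircle moment identity, m_{2k} = σ^{2k} · C_k with k = 4.
C_4 = (1/(k+1)) · C(2k, k) = (1/5) · C(8, 4) = (1/5) · 70 = 14.
σ^{2k} = (σ²)^k = (1/2)^4 = 1/16.

Therefore m_{8} = σ^{8} · C_4 = (1/16) · 14 = 7/8.


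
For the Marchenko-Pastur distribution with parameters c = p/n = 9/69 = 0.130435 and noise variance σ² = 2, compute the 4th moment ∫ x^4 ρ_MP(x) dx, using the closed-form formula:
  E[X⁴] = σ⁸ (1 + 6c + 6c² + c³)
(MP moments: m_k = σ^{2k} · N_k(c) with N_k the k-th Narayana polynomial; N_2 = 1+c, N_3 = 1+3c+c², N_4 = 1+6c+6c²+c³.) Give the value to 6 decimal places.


E[X⁴] = σ⁸ (1 + 6c + 6c² + c³) (fourth MP moment). With σ² = 2 (so σ⁸ = 16) and c = 9/69 = 0.130435: E[X⁴] = 16 · (1 + 6·0.130435 + 6·(0.130435)² + (0.130435)³) = 16 · 1.886907.

So E[X^4] = 30.190515.


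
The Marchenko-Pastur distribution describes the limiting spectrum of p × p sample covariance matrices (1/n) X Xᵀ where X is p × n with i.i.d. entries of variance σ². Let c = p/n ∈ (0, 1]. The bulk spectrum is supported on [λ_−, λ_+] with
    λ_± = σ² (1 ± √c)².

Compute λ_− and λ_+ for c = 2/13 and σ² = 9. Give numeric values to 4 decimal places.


c = 2/13 = 0.153846; √c = 0.392232.
λ_− = σ² (1 − √c)² = 9 · (1 − 0.392232)² = 9 · (0.607768)² = 3.324435.
λ_+ = σ² (1 + √c)² = 9 · (1 + 0.392232)² = 9 · (1.392232)² = 17.444796.

Rounded to 4 decimal places: λ_− ≈ 3.3244, λ_+ ≈ 17.4448.
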